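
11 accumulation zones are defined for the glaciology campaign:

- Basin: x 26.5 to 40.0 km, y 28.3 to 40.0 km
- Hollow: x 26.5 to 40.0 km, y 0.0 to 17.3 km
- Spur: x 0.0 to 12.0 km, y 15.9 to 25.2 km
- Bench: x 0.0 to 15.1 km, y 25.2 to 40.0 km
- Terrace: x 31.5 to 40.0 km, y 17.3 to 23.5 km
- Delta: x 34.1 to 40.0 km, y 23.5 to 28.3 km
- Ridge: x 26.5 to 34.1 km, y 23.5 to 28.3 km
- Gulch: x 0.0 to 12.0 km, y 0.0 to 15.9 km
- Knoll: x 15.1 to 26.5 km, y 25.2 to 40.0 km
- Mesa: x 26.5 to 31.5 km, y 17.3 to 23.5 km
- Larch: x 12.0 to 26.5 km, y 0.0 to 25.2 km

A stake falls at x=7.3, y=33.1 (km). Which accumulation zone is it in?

Bench

The point has x = 7.3 and y = 33.1.
Only Bench satisfies 0.0 ≤ x ≤ 15.1 and 25.2 ≤ y ≤ 40.0.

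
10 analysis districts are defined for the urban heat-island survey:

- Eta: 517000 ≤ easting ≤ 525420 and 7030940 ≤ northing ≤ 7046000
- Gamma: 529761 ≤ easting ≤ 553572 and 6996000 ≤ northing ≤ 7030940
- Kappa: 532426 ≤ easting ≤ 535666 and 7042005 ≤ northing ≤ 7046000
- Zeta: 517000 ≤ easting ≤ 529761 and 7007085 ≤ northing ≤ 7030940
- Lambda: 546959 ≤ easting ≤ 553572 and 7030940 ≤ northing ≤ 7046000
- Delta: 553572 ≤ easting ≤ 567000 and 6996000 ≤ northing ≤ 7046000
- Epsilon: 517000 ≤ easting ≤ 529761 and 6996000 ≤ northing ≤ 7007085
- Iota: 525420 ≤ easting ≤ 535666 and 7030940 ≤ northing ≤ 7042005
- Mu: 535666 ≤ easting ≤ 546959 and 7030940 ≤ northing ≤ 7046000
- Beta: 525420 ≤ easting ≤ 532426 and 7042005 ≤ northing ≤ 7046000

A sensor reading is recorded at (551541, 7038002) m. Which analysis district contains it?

Lambda

The point has easting = 551541 and northing = 7038002.
Only Lambda satisfies 546959 ≤ easting ≤ 553572 and 7030940 ≤ northing ≤ 7046000.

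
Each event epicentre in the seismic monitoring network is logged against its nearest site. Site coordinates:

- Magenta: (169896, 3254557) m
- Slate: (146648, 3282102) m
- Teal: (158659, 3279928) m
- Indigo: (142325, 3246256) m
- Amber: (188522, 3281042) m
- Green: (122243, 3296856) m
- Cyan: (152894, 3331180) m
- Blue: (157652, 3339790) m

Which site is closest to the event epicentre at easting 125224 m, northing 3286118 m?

Green

Squared distances to each site:
Magenta: 2991684305.000; Slate: 475116032.000; Teal: 1156215325.000; Indigo: 1881423245.000; Amber: 4032402580.000; Green: 124191005.000; Cyan: 2796212744.000; Blue: 3932258768.000.
Minimum at Green.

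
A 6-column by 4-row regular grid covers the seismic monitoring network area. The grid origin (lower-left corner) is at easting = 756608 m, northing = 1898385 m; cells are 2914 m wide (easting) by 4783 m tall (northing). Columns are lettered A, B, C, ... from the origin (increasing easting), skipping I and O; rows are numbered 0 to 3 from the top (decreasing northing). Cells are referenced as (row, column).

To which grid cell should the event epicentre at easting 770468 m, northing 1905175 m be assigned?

(2, E)

Column index: ⌊(770468 − 756608) / 2914⌋ = ⌊4.756⌋ = 4 → column E
Row offset from origin: ⌊(1905175 − 1898385) / 4783⌋ = ⌊1.420⌋ = 1 → row 2 (counted from top)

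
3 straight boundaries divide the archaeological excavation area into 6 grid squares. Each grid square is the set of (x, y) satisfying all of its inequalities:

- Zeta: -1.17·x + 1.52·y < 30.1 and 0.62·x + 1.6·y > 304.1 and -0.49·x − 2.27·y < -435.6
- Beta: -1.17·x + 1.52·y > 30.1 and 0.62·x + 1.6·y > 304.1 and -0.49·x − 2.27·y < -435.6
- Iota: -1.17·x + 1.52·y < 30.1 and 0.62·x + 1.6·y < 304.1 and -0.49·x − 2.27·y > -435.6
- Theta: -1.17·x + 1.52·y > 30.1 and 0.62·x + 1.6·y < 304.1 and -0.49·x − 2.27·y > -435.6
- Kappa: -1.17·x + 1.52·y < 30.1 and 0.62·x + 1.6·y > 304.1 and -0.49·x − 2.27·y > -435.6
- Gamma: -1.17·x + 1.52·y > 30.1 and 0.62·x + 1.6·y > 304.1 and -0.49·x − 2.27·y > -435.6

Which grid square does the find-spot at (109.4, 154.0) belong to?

Gamma

-1.17·109.4 + 1.52·154.0 = 106.082, which is > 30.1
0.62·109.4 + 1.6·154.0 = 314.228, which is > 304.1
-0.49·109.4 − 2.27·154.0 = -403.186, which is > -435.6
This sign pattern matches Gamma.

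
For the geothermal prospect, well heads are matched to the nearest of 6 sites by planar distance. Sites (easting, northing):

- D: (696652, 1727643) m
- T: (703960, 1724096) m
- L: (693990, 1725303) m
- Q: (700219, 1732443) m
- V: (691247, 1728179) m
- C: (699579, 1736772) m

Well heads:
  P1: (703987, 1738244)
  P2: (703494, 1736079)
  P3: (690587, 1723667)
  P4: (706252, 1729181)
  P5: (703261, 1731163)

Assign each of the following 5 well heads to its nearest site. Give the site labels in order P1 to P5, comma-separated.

C, C, L, T, Q

P1 → C (d²=21597248.00)
P2 → C (d²=15807474.00)
P3 → L (d²=14256905.00)
P4 → T (d²=31110489.00)
P5 → Q (d²=10892164.00)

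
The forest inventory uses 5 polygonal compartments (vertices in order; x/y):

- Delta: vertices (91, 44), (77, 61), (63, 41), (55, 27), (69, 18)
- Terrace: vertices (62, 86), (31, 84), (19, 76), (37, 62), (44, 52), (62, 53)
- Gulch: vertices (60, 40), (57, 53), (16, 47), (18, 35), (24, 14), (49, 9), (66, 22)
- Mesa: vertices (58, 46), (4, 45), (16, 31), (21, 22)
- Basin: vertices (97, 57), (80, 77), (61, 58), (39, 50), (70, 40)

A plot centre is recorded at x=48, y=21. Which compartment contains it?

Cast a ray rightward from (48, 21). For each polygon, the edges (by vertex number in listed order) whose endpoints lie on opposite sides of y = 21, where each meets that height, and whether that is right or left of the point:
Delta: 4–5 at x≈64.3 (right), 5–1 at x≈71.5 (right) → 2 crossings.
Terrace: no edge straddles that height → 0 crossings.
Gulch: 4–5 at x≈22.0 (left), 6–7 at x≈64.7 (right) → 1 crossing.
Mesa: no edge straddles that height → 0 crossings.
Basin: no edge straddles that height → 0 crossings.
Only Gulch has an odd count, so the point is inside Gulch.

Gulch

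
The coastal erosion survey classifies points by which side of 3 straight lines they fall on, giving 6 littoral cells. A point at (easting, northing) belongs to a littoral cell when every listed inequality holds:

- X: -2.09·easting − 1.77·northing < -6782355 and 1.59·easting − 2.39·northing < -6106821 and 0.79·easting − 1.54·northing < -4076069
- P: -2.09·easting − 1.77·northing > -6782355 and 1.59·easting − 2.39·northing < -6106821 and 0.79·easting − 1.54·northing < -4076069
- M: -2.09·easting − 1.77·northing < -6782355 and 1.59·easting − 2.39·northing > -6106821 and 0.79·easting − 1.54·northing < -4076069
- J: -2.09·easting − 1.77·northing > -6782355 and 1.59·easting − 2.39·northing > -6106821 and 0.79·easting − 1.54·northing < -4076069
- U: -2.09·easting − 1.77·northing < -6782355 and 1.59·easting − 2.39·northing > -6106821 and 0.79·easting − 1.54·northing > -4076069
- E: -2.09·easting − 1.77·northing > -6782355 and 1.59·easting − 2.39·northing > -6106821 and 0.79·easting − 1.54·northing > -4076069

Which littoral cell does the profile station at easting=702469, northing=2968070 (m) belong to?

E

-2.09·702469 − 1.77·2968070 = -6721644.110, which is > -6782355
1.59·702469 − 2.39·2968070 = -5976761.590, which is > -6106821
0.79·702469 − 1.54·2968070 = -4015877.290, which is > -4076069
This sign pattern matches E.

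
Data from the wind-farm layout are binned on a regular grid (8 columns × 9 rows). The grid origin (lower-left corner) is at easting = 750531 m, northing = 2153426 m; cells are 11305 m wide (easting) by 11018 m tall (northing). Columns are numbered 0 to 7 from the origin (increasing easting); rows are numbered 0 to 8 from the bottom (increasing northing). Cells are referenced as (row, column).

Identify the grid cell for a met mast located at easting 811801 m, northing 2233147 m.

(7, 5)

Column index: ⌊(811801 − 750531) / 11305⌋ = ⌊5.420⌋ = 5
Row offset from origin: ⌊(2233147 − 2153426) / 11018⌋ = ⌊7.236⌋ = 7 → row 7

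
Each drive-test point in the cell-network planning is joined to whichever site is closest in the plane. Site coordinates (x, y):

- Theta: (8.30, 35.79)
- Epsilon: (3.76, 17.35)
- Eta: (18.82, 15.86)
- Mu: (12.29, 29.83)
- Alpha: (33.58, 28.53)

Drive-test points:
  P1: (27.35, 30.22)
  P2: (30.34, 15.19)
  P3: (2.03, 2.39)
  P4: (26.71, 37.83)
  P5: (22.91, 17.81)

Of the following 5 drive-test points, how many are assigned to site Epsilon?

1

P1 → Alpha
P2 → Eta
P3 → Epsilon
P4 → Alpha
P5 → Eta
1 of the 5 goes to Epsilon.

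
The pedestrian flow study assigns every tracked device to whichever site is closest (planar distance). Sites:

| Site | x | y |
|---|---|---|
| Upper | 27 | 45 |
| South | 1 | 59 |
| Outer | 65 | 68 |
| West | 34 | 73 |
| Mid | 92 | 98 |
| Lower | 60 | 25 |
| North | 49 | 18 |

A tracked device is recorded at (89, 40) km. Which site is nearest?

Lower

Squared distances to each site:
Upper: 3869.000; South: 8105.000; Outer: 1360.000; West: 4114.000; Mid: 3373.000; Lower: 1066.000; North: 2084.000.
Minimum at Lower.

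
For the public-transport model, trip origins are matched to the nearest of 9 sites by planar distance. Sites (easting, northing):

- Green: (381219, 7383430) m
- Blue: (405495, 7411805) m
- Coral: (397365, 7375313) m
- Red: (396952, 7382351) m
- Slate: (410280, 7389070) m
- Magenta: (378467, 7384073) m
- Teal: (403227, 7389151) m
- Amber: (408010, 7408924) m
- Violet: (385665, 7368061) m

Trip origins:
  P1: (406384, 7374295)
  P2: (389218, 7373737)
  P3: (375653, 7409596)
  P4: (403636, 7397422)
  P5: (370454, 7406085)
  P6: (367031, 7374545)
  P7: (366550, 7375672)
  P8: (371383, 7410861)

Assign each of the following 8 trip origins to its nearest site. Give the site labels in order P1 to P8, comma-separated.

Coral, Violet, Magenta, Teal, Magenta, Magenta, Magenta, Magenta

P1 → Coral (d²=82378685.00)
P2 → Violet (d²=44840785.00)
P3 → Magenta (d²=659342125.00)
P4 → Teal (d²=68576722.00)
P5 → Magenta (d²=548736313.00)
P6 → Magenta (d²=221564880.00)
P7 → Magenta (d²=212591690.00)
P8 → Magenta (d²=767780000.00)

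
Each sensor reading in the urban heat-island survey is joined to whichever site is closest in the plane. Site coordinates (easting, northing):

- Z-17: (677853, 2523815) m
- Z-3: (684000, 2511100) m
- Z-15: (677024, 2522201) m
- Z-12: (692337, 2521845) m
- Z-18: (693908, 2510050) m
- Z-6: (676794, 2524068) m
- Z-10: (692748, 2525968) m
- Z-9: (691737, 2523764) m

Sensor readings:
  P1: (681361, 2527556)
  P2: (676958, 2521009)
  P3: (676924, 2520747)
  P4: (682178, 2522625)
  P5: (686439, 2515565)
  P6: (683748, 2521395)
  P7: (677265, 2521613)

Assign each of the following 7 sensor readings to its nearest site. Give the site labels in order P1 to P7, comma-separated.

P1 → Z-17 (d²=26301145.00)
P2 → Z-15 (d²=1425220.00)
P3 → Z-15 (d²=2124116.00)
P4 → Z-17 (d²=20121725.00)
P5 → Z-3 (d²=25884946.00)
P6 → Z-17 (d²=40607425.00)
P7 → Z-15 (d²=403825.00)

Z-17, Z-15, Z-15, Z-17, Z-3, Z-17, Z-15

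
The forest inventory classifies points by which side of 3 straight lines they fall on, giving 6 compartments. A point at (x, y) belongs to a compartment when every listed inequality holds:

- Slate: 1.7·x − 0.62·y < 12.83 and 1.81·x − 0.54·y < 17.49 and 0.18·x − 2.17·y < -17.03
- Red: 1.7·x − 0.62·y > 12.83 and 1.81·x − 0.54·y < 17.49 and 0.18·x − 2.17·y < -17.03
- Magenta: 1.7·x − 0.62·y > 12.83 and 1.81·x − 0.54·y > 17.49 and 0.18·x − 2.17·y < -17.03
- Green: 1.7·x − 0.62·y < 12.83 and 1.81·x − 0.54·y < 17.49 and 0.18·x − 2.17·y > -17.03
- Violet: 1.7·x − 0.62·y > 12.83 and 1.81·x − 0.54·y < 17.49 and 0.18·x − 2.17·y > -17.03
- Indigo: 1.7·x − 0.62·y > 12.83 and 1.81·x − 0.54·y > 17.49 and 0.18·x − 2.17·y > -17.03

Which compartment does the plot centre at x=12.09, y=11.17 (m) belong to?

Red

1.7·12.09 − 0.62·11.17 = 13.628, which is > 12.83
1.81·12.09 − 0.54·11.17 = 15.851, which is < 17.49
0.18·12.09 − 2.17·11.17 = -22.063, which is < -17.03
This sign pattern matches Red.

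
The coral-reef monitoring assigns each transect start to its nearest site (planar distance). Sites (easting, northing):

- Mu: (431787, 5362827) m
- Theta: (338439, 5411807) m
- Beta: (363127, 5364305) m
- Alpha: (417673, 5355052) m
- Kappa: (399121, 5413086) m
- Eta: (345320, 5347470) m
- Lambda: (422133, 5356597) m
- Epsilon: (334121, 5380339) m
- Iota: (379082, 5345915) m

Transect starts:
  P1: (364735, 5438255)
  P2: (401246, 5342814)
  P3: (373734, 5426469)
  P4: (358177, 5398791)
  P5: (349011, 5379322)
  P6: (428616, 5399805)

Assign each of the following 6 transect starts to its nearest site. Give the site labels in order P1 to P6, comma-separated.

P1 → Theta (d²=1390976320.00)
P2 → Alpha (d²=419614973.00)
P3 → Kappa (d²=823604458.00)
P4 → Theta (d²=559004900.00)
P5 → Epsilon (d²=222746389.00)
P6 → Kappa (d²=1046339986.00)

Theta, Alpha, Kappa, Theta, Epsilon, Kappa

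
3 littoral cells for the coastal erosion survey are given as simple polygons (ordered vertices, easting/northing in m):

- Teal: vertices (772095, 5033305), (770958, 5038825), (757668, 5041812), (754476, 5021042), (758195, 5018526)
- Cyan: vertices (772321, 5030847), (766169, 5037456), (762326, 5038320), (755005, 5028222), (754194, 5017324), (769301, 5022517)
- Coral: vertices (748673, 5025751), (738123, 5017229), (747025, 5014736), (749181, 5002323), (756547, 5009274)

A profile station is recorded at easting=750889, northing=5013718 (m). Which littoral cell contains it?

Coral

Cast a ray rightward from (750889, 5013718). For each polygon, the edges (by vertex number in listed order) whose endpoints lie on opposite sides of northing = 5013718, where each meets that height, and whether that is right or left of the point:
Teal: no edge straddles that height → 0 crossings.
Cyan: no edge straddles that height → 0 crossings.
Coral: 3–4 at easting≈747201.8 (left), 5–1 at easting≈754423.3 (right) → 1 crossing.
Only Coral has an odd count, so the point is inside Coral.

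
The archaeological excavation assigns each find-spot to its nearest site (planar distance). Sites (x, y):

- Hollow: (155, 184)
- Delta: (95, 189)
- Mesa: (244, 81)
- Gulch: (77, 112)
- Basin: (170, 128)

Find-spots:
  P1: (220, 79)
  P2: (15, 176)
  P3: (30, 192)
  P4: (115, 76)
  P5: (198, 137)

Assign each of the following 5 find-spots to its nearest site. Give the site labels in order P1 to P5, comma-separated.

Mesa, Delta, Delta, Gulch, Basin

P1 → Mesa (d²=580.00)
P2 → Delta (d²=6569.00)
P3 → Delta (d²=4234.00)
P4 → Gulch (d²=2740.00)
P5 → Basin (d²=865.00)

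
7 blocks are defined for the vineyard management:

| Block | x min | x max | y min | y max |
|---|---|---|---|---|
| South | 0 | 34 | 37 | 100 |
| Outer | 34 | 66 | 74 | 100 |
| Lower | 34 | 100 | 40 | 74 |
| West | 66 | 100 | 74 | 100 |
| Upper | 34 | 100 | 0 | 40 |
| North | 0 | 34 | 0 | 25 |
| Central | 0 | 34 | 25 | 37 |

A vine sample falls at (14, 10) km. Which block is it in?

North

The point has x = 14 and y = 10.
Only North satisfies 0 ≤ x ≤ 34 and 0 ≤ y ≤ 25.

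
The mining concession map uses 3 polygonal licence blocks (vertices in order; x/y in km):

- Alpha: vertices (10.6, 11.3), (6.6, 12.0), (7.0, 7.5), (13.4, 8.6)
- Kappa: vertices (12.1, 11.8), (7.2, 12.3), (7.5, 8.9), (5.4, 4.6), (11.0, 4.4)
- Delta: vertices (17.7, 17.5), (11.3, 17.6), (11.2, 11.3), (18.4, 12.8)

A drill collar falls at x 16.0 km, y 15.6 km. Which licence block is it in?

Cast a ray rightward from (16.0, 15.6). For each polygon, the edges (by vertex number in listed order) whose endpoints lie on opposite sides of y = 15.6, where each meets that height, and whether that is right or left of the point:
Alpha: no edge straddles that height → 0 crossings.
Kappa: no edge straddles that height → 0 crossings.
Delta: 2–3 at x≈11.27 (left), 4–1 at x≈17.98 (right) → 1 crossing.
Only Delta has an odd count, so the point is inside Delta.

Delta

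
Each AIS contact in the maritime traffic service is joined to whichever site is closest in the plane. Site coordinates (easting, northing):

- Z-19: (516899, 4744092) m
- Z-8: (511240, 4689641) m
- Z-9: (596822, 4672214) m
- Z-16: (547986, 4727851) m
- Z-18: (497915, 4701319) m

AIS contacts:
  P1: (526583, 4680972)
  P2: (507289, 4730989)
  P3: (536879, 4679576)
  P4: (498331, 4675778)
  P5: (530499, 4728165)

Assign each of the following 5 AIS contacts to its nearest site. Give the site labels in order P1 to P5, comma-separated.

P1 → Z-8 (d²=310559210.00)
P2 → Z-19 (d²=264040709.00)
P3 → Z-8 (d²=758662546.00)
P4 → Z-8 (d²=358825050.00)
P5 → Z-16 (d²=305893765.00)

Z-8, Z-19, Z-8, Z-8, Z-16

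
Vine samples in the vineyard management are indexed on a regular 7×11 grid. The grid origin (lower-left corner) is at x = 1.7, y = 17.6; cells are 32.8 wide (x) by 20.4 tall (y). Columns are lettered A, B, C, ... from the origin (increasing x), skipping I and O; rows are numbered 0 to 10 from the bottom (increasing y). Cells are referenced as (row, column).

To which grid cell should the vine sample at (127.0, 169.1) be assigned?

Column index: ⌊(127.0 − 1.7) / 32.8⌋ = ⌊3.820⌋ = 3 → column D
Row offset from origin: ⌊(169.1 − 17.6) / 20.4⌋ = ⌊7.426⌋ = 7 → row 7

(7, D)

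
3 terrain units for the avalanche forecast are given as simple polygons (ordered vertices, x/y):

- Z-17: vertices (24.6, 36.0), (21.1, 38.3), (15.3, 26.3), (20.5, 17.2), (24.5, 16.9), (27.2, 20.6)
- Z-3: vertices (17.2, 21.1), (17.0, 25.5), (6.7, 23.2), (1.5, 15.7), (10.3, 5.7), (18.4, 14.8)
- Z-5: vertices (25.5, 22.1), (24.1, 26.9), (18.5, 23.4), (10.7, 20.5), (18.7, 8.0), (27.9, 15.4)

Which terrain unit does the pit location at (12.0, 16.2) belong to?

Cast a ray rightward from (12.0, 16.2). For each polygon, the edges (by vertex number in listed order) whose endpoints lie on opposite sides of y = 16.2, where each meets that height, and whether that is right or left of the point:
Z-17: no edge straddles that height → 0 crossings.
Z-3: 3–4 at x≈1.85 (left), 6–1 at x≈18.13 (right) → 1 crossing.
Z-5: 4–5 at x≈13.45 (right), 6–1 at x≈27.61 (right) → 2 crossings.
Only Z-3 has an odd count, so the point is inside Z-3.

Z-3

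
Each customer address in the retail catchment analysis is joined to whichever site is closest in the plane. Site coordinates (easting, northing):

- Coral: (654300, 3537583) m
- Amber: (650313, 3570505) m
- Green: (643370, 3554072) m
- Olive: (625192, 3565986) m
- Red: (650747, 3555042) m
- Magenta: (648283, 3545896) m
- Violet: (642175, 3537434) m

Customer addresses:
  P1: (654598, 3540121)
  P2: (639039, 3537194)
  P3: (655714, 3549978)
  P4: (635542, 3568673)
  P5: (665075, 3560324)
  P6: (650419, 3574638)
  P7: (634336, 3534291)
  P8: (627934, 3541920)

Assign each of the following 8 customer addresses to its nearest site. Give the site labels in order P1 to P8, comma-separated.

Coral, Violet, Red, Olive, Red, Amber, Violet, Violet

P1 → Coral (d²=6530248.00)
P2 → Violet (d²=9892096.00)
P3 → Red (d²=50315185.00)
P4 → Olive (d²=114342469.00)
P5 → Red (d²=233191108.00)
P6 → Amber (d²=17092925.00)
P7 → Violet (d²=71328370.00)
P8 → Violet (d²=222930277.00)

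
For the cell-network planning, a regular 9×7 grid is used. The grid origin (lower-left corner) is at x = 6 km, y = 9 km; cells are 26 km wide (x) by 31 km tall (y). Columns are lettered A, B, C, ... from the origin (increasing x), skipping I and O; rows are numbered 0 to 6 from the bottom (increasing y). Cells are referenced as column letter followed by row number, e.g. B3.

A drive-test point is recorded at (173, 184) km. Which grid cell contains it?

Column index: ⌊(173 − 6) / 26⌋ = ⌊6.423⌋ = 6 → column G
Row offset from origin: ⌊(184 − 9) / 31⌋ = ⌊5.645⌋ = 5 → row 5

G5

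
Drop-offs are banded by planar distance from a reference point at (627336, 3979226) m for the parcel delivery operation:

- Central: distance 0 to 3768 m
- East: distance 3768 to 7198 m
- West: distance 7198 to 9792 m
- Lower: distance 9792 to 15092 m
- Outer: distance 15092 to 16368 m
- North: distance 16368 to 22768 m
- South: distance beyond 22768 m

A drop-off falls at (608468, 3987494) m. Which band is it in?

Distance = √((608468−627336)² + (3987494−3979226)²) = √(356001424.000 + 68359824.000) = 20600.030 m.
16368 ≤ 20600.030 < 22768 → North.

North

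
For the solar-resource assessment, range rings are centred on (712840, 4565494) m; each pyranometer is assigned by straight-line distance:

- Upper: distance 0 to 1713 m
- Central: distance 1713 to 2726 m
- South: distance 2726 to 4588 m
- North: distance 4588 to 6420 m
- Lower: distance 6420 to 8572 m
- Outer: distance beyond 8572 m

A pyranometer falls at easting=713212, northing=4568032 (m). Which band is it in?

Central

Distance = √((713212−712840)² + (4568032−4565494)²) = √(138384.000 + 6441444.000) = 2565.118 m.
1713 ≤ 2565.118 < 2726 → Central.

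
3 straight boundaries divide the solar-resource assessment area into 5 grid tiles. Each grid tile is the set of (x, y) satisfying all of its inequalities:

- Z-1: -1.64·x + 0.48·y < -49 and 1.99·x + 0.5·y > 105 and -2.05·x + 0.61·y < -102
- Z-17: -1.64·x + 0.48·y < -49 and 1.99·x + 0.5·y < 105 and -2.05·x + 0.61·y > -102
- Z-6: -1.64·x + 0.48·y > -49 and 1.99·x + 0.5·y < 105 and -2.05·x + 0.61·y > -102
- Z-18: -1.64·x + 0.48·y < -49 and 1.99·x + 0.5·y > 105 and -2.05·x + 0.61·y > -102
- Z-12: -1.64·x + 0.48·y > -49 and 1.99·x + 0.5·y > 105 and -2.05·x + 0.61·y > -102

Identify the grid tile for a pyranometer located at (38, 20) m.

-1.64·38 + 0.48·20 = -52.720, which is < -49
1.99·38 + 0.5·20 = 85.620, which is < 105
-2.05·38 + 0.61·20 = -65.700, which is > -102
This sign pattern matches Z-17.

Z-17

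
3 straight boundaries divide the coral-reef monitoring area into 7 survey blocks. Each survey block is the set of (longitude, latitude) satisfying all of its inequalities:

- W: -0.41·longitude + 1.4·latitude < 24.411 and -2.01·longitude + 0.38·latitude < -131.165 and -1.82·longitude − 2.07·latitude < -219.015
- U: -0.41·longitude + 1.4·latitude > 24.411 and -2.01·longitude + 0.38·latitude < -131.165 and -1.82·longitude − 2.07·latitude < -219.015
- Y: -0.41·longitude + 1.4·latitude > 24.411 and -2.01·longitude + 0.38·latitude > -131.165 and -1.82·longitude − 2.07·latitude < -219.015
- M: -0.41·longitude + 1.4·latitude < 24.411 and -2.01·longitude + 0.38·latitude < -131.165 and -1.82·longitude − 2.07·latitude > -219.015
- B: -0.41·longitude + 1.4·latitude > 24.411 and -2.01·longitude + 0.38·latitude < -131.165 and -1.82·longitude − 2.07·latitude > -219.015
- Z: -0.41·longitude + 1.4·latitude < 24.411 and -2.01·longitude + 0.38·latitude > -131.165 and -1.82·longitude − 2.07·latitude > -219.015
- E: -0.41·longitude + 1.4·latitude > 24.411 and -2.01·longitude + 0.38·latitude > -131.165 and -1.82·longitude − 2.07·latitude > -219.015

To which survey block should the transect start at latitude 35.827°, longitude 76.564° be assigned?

-0.41·76.564 + 1.4·35.827 = 18.767, which is < 24.411
-2.01·76.564 + 0.38·35.827 = -140.279, which is < -131.165
-1.82·76.564 − 2.07·35.827 = -213.508, which is > -219.015
This sign pattern matches M.

M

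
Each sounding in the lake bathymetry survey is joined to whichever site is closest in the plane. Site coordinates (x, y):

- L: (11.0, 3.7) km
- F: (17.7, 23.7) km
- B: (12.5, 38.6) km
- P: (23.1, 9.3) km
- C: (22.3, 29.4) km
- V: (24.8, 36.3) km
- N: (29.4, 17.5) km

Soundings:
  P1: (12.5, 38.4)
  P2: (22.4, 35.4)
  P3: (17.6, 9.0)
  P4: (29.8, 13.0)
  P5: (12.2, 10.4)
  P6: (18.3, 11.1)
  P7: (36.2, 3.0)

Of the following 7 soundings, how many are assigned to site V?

1

P1 → B
P2 → V
P3 → P
P4 → N
P5 → L
P6 → P
P7 → P
1 of the 7 goes to V.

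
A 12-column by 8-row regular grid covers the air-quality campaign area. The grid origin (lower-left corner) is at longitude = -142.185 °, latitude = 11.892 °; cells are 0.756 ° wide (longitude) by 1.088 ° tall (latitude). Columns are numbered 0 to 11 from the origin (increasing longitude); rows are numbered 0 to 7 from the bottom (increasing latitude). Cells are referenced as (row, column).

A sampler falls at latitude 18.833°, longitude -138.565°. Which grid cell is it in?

(6, 4)

Column index: ⌊(-138.565 − -142.185) / 0.756⌋ = ⌊4.788⌋ = 4
Row offset from origin: ⌊(18.833 − 11.892) / 1.088⌋ = ⌊6.380⌋ = 6 → row 6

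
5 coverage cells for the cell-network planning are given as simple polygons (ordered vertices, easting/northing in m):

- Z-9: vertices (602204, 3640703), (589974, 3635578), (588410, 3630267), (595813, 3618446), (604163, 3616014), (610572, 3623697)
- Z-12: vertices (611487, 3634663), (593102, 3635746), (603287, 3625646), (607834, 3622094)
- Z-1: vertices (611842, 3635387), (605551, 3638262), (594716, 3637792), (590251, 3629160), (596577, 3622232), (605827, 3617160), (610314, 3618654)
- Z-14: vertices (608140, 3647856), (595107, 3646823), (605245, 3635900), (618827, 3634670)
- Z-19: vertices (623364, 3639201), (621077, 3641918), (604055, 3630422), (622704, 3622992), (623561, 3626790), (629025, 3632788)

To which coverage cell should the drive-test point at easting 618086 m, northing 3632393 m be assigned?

Z-19

Cast a ray rightward from (618086, 3632393). For each polygon, the edges (by vertex number in listed order) whose endpoints lie on opposite sides of northing = 3632393, where each meets that height, and whether that is right or left of the point:
Z-9: 2–3 at easting≈589036.1 (left), 6–1 at easting≈606293.0 (left) → 0 crossings.
Z-12: 2–3 at easting≈596483.2 (left), 4–1 at easting≈610827.3 (left) → 0 crossings.
Z-1: 3–4 at easting≈591923.3 (left), 7–1 at easting≈611568.6 (left) → 0 crossings.
Z-14: no edge straddles that height → 0 crossings.
Z-19: 2–3 at easting≈606973.4 (left), 5–6 at easting≈628665.2 (right) → 1 crossing.
Only Z-19 has an odd count, so the point is inside Z-19.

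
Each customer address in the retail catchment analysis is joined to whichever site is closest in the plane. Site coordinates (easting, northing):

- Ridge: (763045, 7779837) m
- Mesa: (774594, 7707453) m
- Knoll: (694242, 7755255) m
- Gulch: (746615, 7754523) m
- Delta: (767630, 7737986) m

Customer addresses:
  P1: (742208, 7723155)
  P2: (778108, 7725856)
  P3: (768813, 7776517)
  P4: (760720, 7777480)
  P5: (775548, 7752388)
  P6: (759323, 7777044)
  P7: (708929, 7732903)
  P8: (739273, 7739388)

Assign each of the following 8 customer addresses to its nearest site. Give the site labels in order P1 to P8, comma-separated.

Delta, Delta, Ridge, Ridge, Delta, Ridge, Knoll, Gulch

P1 → Delta (d²=866236645.00)
P2 → Delta (d²=256925384.00)
P3 → Ridge (d²=44292224.00)
P4 → Ridge (d²=10961074.00)
P5 → Delta (d²=270112328.00)
P6 → Ridge (d²=21654133.00)
P7 → Knoll (d²=715319873.00)
P8 → Gulch (d²=282973189.00)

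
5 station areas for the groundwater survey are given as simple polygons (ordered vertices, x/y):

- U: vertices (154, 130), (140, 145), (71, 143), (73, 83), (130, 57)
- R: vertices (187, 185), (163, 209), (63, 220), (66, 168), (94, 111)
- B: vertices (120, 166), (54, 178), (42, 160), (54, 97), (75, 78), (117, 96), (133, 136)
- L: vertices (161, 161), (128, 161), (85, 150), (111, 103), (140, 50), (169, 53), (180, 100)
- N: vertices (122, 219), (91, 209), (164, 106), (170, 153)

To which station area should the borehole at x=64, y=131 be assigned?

Cast a ray rightward from (64, 131). For each polygon, the edges (by vertex number in listed order) whose endpoints lie on opposite sides of y = 131, where each meets that height, and whether that is right or left of the point:
U: 1–2 at x≈153.1 (right), 3–4 at x≈71.4 (right) → 2 crossings.
R: 4–5 at x≈84.2 (right), 5–1 at x≈119.1 (right) → 2 crossings.
B: 3–4 at x≈47.5 (left), 6–7 at x≈131.0 (right) → 1 crossing.
L: 3–4 at x≈95.5 (right), 7–1 at x≈170.3 (right) → 2 crossings.
N: 2–3 at x≈146.3 (right), 3–4 at x≈167.2 (right) → 2 crossings.
Only B has an odd count, so the point is inside B.

B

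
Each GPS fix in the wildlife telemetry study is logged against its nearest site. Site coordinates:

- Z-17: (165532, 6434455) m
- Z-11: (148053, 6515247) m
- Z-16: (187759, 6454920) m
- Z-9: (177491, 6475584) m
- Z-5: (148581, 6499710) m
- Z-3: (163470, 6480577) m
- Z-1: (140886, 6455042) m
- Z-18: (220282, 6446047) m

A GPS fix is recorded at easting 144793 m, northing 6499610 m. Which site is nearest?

Squared distances to each site:
Z-17: 4675280146.000; Z-11: 255143369.000; Z-16: 3843273256.000; Z-9: 1646407880.000; Z-5: 14358944.000; Z-3: 711085418.000; Z-1: 2001571273.000; Z-18: 8567584090.000.
Minimum at Z-5.

Z-5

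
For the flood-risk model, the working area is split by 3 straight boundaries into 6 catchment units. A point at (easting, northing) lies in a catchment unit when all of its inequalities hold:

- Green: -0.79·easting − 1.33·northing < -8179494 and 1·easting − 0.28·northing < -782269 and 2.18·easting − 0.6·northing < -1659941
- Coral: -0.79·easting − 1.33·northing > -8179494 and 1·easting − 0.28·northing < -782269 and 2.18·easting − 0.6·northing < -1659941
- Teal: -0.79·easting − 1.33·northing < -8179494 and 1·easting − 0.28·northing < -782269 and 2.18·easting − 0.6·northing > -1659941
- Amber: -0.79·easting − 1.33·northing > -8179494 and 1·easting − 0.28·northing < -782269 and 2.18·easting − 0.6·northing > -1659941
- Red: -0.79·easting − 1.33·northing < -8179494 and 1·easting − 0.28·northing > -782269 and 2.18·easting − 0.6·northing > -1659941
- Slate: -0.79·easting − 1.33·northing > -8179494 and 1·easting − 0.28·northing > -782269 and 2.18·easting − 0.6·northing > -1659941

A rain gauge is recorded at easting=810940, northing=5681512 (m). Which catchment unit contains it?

-0.79·810940 − 1.33·5681512 = -8197053.560, which is < -8179494
1·810940 − 0.28·5681512 = -779883.360, which is > -782269
2.18·810940 − 0.6·5681512 = -1641058.000, which is > -1659941
This sign pattern matches Red.

Red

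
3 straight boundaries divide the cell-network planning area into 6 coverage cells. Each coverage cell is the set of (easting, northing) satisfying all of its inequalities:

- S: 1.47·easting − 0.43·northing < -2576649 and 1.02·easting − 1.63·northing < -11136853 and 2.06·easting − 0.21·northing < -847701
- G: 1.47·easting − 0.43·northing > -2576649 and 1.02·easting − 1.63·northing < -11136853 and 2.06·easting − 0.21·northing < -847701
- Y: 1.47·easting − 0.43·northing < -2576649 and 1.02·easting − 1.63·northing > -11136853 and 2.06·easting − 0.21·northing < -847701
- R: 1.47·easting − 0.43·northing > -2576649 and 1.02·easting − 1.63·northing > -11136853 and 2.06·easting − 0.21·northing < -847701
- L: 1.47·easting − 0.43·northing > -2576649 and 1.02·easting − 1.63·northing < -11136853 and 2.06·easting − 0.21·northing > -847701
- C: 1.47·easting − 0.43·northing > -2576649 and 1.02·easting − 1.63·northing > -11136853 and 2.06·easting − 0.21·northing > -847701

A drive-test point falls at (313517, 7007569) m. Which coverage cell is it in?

1.47·313517 − 0.43·7007569 = -2552384.680, which is > -2576649
1.02·313517 − 1.63·7007569 = -11102550.130, which is > -11136853
2.06·313517 − 0.21·7007569 = -825744.470, which is > -847701
This sign pattern matches C.

C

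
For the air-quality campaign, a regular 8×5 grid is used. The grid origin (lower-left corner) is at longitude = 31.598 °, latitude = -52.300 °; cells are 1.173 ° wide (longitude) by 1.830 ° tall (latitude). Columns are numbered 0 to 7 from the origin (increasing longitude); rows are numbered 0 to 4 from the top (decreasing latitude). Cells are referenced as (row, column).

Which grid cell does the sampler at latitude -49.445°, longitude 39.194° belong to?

(3, 6)

Column index: ⌊(39.194 − 31.598) / 1.173⌋ = ⌊6.476⌋ = 6
Row offset from origin: ⌊(-49.445 − -52.300) / 1.830⌋ = ⌊1.560⌋ = 1 → row 3 (counted from top)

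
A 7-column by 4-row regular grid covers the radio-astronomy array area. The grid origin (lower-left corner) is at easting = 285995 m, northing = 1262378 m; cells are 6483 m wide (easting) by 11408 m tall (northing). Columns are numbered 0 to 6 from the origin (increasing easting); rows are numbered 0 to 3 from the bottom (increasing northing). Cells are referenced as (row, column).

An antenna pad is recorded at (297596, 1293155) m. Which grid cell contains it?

(2, 1)

Column index: ⌊(297596 − 285995) / 6483⌋ = ⌊1.789⌋ = 1
Row offset from origin: ⌊(1293155 − 1262378) / 11408⌋ = ⌊2.698⌋ = 2 → row 2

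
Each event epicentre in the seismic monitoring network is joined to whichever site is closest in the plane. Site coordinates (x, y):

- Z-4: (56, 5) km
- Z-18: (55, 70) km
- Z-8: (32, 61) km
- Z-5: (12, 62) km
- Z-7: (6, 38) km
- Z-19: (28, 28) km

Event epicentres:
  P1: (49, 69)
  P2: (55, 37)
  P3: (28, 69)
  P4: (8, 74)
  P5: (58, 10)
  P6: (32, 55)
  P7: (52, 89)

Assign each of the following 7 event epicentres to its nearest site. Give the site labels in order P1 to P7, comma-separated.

Z-18, Z-19, Z-8, Z-5, Z-4, Z-8, Z-18

P1 → Z-18 (d²=37.00)
P2 → Z-19 (d²=810.00)
P3 → Z-8 (d²=80.00)
P4 → Z-5 (d²=160.00)
P5 → Z-4 (d²=29.00)
P6 → Z-8 (d²=36.00)
P7 → Z-18 (d²=370.00)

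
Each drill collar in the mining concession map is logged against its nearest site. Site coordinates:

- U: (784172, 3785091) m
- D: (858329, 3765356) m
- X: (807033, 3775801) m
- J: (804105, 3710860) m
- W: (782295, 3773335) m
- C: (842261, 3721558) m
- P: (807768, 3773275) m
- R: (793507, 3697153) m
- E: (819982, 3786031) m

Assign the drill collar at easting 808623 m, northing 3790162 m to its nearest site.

E

Squared distances to each site:
U: 623566442.000; D: 3086024072.000; X: 208766421.000; J: 6309219528.000; W: 976311513.000; C: 5838023860.000; P: 285901794.000; R: 8879167537.000; E: 146092042.000.
Minimum at E.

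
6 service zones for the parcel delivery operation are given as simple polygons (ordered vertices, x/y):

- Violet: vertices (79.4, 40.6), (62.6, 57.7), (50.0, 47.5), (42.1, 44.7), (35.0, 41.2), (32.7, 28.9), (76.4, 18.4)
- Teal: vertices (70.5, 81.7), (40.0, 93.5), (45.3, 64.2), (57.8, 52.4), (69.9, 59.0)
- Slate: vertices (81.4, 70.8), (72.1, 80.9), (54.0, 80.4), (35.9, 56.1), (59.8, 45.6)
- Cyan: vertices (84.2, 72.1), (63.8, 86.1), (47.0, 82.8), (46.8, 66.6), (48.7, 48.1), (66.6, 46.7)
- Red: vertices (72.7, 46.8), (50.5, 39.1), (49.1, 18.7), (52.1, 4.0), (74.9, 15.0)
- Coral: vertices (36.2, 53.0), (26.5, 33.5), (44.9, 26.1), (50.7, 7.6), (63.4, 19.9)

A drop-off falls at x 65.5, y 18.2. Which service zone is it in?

Red

Cast a ray rightward from (65.5, 18.2). For each polygon, the edges (by vertex number in listed order) whose endpoints lie on opposite sides of y = 18.2, where each meets that height, and whether that is right or left of the point:
Violet: no edge straddles that height → 0 crossings.
Teal: no edge straddles that height → 0 crossings.
Slate: no edge straddles that height → 0 crossings.
Cyan: no edge straddles that height → 0 crossings.
Red: 3–4 at x≈49.20 (left), 5–1 at x≈74.68 (right) → 1 crossing.
Coral: 3–4 at x≈47.38 (left), 4–5 at x≈61.64 (left) → 0 crossings.
Only Red has an odd count, so the point is inside Red.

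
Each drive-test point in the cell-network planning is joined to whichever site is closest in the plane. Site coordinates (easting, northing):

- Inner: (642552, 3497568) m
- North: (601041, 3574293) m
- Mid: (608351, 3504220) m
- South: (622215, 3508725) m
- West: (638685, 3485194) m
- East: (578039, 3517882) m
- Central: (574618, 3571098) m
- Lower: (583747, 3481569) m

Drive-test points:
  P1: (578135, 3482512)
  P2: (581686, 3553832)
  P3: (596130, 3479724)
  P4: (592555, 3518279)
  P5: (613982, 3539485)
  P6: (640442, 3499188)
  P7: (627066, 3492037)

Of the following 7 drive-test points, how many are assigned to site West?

P1 → Lower
P2 → Central
P3 → Lower
P4 → East
P5 → South
P6 → Inner
P7 → West
1 of the 7 goes to West.

1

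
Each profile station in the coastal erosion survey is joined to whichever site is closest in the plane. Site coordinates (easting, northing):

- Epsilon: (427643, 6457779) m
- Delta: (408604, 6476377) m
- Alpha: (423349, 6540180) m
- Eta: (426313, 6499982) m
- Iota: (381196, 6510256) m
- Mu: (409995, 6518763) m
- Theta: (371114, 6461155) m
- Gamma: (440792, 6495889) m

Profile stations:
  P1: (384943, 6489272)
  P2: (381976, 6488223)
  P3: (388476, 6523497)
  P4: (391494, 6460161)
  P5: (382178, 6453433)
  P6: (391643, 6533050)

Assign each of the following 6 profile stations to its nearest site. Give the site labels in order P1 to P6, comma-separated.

Iota, Iota, Iota, Theta, Theta, Mu

P1 → Iota (d²=454368265.00)
P2 → Iota (d²=486061489.00)
P3 → Iota (d²=228322481.00)
P4 → Theta (d²=416332436.00)
P5 → Theta (d²=182041380.00)
P6 → Mu (d²=540914273.00)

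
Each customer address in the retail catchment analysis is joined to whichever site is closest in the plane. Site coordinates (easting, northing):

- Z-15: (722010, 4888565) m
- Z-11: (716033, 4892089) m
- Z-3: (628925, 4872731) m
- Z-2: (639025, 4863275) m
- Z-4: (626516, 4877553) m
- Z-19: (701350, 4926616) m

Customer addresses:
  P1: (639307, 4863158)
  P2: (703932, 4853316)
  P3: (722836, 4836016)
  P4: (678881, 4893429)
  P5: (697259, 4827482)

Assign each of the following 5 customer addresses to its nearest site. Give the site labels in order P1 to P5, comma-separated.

P1 → Z-2 (d²=93213.00)
P2 → Z-15 (d²=1569306085.00)
P3 → Z-15 (d²=2762079677.00)
P4 → Z-11 (d²=1382066704.00)
P5 → Z-15 (d²=4343744890.00)

Z-2, Z-15, Z-15, Z-11, Z-15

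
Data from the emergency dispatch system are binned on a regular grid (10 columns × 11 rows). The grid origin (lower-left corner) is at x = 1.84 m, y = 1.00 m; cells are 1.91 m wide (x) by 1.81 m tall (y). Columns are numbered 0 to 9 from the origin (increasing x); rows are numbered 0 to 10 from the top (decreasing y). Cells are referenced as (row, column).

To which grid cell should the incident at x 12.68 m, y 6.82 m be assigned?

Column index: ⌊(12.68 − 1.84) / 1.91⌋ = ⌊5.675⌋ = 5
Row offset from origin: ⌊(6.82 − 1.00) / 1.81⌋ = ⌊3.215⌋ = 3 → row 7 (counted from top)

(7, 5)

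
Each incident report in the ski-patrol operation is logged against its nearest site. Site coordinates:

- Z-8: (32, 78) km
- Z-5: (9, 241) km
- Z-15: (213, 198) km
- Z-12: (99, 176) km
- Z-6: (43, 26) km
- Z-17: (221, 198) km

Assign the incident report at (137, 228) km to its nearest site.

Squared distances to each site:
Z-8: 33525.000; Z-5: 16553.000; Z-15: 6676.000; Z-12: 4148.000; Z-6: 49640.000; Z-17: 7956.000.
Minimum at Z-12.

Z-12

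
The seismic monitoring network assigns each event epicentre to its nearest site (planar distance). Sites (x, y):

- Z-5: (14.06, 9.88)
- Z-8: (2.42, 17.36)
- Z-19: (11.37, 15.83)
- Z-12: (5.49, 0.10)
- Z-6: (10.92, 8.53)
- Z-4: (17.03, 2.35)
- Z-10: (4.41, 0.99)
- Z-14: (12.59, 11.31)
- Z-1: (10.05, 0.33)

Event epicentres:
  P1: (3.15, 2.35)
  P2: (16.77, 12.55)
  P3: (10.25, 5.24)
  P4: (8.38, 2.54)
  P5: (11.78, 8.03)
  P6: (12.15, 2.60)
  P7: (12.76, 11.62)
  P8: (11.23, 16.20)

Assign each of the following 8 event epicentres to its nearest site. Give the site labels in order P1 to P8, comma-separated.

P1 → Z-10 (d²=3.44)
P2 → Z-5 (d²=14.47)
P3 → Z-6 (d²=11.27)
P4 → Z-1 (d²=7.67)
P5 → Z-6 (d²=0.99)
P6 → Z-1 (d²=9.56)
P7 → Z-14 (d²=0.12)
P8 → Z-19 (d²=0.16)

Z-10, Z-5, Z-6, Z-1, Z-6, Z-1, Z-14, Z-19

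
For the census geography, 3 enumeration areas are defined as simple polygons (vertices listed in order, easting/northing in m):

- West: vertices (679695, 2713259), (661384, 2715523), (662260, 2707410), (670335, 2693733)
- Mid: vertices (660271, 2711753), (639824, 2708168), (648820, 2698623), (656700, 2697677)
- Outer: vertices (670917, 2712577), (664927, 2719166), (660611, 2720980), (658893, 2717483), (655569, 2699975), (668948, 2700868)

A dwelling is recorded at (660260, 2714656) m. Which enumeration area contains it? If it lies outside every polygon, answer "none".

Cast a ray rightward from (660260, 2714656). For each polygon, the edges (by vertex number in listed order) whose endpoints lie on opposite sides of northing = 2714656, where each meets that height, and whether that is right or left of the point:
West: 1–2 at easting≈668396.2 (right), 2–3 at easting≈661477.6 (right) → 2 crossings.
Mid: no edge straddles that height → 0 crossings.
Outer: 1–2 at easting≈669027.0 (right), 4–5 at easting≈658356.3 (left) → 1 crossing.
Only Outer has an odd count, so the point is inside Outer.

Outer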